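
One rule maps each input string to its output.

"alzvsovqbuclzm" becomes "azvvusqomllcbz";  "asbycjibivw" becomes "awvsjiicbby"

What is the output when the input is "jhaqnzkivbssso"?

avsssqonkjihbz

The transformation: sort the characters into reverse alphabetical order, then swap the first and last characters.
Starting from "jhaqnzkivbssso": after the first operation, "zvsssqonkjihba"; after the second, "avsssqonkjihbz".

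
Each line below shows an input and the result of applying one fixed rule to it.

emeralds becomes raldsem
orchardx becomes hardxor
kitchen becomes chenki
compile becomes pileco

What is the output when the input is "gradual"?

dualgr

Each output is the input with this applied: move the first 3 characters to the end (rotate left by 3), then delete the last character.
Applying both steps to "gradual": "dualgra", then "dualgr".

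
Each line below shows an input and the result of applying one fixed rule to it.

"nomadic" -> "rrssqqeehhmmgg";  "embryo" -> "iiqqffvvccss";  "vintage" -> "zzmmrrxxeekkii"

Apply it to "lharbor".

The pattern: double every character, then shift every letter 4 places forward in the alphabet (wrapping around).
For "lharbor", step one produces "llhhaarrbboorr"; step two turns that into "pplleevvffssvv".

pplleevvffssvv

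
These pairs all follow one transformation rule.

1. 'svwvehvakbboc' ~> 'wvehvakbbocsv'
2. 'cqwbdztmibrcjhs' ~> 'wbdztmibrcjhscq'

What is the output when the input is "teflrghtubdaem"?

flrghtubdaemte

The rule is to move the first 2 characters to the end (rotate left by 2).
"teflrghtubdaem" → "flrghtubdaemte".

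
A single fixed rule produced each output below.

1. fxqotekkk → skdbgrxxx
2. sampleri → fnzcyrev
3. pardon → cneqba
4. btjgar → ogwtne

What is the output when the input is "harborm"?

uneobez

Looking at the pairs, the operation is to shift every letter 13 places forward in the alphabet (wrapping around) — i.e. ROT13.
Doing the same to "harborm": "uneobez".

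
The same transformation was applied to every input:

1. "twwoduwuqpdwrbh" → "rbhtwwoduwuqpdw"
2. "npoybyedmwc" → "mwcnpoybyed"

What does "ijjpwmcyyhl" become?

The transformation: move the last 3 characters to the front (rotate right by 3).
So "ijjpwmcyyhl" becomes "yhlijjpwmcy".

yhlijjpwmcy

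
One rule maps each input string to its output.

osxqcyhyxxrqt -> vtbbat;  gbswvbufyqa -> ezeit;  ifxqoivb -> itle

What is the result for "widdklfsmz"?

Each output is the input with this applied: keep every other character starting from the second (positions 2nd, 4th, 6th, ...), then shift every letter 3 places forward in the alphabet (wrapping around).
For "widdklfsmz", step one produces "idlsz"; step two turns that into "lgovc".

lgovc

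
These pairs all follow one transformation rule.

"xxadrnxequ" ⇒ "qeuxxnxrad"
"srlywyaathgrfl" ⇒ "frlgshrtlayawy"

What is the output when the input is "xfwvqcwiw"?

iwwcxqfvw

Each output is the input with this applied: move the last 2 characters to the front (rotate right by 2), then take characters alternately from the front and the back (1st, last, 2nd, 2nd-last, ...).
Applying both steps to "xfwvqcwiw": "iwxfwvqcw", then "iwwcxqfvw".
(Check on "xxadrnxequ": → "quxxadrnxe" → "qeuxxnxrad" ✓)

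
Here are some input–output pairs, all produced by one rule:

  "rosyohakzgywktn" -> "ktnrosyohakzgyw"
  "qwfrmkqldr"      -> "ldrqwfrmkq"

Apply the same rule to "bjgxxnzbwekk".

The pattern: move the last 3 characters to the front (rotate right by 3).
So "bjgxxnzbwekk" becomes "ekkbjgxxnzbw".

ekkbjgxxnzbw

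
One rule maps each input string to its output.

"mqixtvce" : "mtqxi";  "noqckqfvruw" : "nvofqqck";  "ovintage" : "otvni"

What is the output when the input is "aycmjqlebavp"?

Rule — delete the last 3 characters, then take characters alternately from the front and the back (1st, last, 2nd, 2nd-last, ...).
Working it through for "aycmjqlebavp": intermediate "aycmjqleb", final "abyeclmqj".
(Check on "noqckqfvruw": → "noqckqfv" → "nvofqqck" ✓)

abyeclmqj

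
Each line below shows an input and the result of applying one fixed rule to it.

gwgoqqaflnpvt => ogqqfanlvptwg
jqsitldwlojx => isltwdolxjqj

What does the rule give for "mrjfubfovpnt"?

The pattern: swap each adjacent pair of characters (1↔2, 3↔4, ...), then move the first 2 characters to the end (rotate left by 2).
For "mrjfubfovpnt", step one produces "rmfjbuofpvtn"; step two turns that into "fjbuofpvtnrm".

fjbuofpvtnrm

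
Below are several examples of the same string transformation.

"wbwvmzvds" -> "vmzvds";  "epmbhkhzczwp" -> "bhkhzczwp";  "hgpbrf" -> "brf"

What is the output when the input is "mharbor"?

rbor

Each output is the input with this applied: delete the first 3 characters.
"mharbor" → "rbor".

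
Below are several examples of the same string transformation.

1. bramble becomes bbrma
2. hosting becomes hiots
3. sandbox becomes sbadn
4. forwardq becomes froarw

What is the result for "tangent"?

teagn

The pattern: delete the last 2 characters, then take characters alternately from the front and the back (1st, last, 2nd, 2nd-last, ...).
Working it through for "tangent": intermediate "tange", final "teagn".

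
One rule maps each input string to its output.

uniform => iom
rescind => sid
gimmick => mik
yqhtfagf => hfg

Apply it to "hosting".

The transformation: delete the first character, then keep every other character starting from the second (positions 2nd, 4th, 6th, ...).
For "hosting", step one produces "osting"; step two turns that into "sig".
(Check on "rescind": → "escind" → "sid" ✓)

sig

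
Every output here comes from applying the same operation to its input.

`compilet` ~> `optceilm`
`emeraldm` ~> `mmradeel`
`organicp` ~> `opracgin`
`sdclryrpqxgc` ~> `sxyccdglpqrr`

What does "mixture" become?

tuxeimr

Looking at the pairs, the operation is to sort the characters into alphabetical order, then move the last 3 characters to the front (rotate right by 3).
Starting from "mixture": after the first operation, "eimrtux"; after the second, "tuxeimr".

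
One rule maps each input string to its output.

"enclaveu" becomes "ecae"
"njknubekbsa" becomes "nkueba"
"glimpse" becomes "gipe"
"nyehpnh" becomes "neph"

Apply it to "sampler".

What's happening: keep every other character starting from the first (positions 1st, 3rd, 5th, ...).
For "sampler" the result is "smlr".

smlr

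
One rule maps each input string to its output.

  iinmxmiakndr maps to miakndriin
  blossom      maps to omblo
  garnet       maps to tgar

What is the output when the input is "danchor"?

Looking at the pairs, the operation is to move the first 3 characters to the end (rotate left by 3), then delete the first 2 characters.
So "danchor" becomes "ordan".

ordan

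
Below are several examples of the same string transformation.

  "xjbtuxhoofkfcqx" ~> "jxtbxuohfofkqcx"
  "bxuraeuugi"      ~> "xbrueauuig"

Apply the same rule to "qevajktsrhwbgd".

The pattern: swap each adjacent pair of characters (1↔2, 3↔4, ...).
Applying that to "qevajktsrhwbgd" gives "eqavkjsthrbwdg".

eqavkjsthrbwdg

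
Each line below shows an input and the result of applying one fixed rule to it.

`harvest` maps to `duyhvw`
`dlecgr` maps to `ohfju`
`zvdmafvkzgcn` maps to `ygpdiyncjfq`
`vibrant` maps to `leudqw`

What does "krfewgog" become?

uihzjrj

The transformation: shift every letter 3 places forward in the alphabet (wrapping around), then delete the first character.
Working it through for "krfewgog": intermediate "nuihzjrj", final "uihzjrj".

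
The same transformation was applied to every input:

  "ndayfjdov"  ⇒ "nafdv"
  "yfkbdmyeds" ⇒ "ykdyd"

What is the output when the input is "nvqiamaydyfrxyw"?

Each output is the input with this applied: keep every other character starting from the first (positions 1st, 3rd, 5th, ...).
Applying that to "nvqiamaydyfrxyw" gives "nqaadfxw".

nqaadfxw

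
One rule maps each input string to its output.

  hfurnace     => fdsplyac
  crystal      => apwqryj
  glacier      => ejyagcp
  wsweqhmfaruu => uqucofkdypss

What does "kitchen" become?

igrafcl

The rule is to shift every letter 2 places backward in the alphabet (wrapping around).
Applying that to "kitchen" gives "igrafcl".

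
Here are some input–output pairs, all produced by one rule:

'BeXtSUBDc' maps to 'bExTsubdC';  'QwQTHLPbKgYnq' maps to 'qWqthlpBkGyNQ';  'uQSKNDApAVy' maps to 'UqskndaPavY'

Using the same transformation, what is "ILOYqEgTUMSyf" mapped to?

iloyQeGtumsYF

In each case the input is transformed by: flip the case of every letter.
Applying that to "ILOYqEgTUMSyf" gives "iloyQeGtumsYF".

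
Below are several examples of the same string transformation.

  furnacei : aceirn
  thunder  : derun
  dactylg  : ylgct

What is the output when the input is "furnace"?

acern

What's happening: delete the first 2 characters, then move the first 2 characters to the end (rotate left by 2).
"furnace" → "rnace" → "acern".
(Check on "dactylg": → "ctylg" → "ylgct" ✓)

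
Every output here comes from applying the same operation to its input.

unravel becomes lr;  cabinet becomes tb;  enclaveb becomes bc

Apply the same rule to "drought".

Each output is the input with this applied: move the last 3 characters to the front (rotate right by 3), then keep one character in every 3, starting at position 3 (positions 3rd, 6th, 9th, ...).
Starting from "drought": after the first operation, "ghtdrou"; after the second, "to".

to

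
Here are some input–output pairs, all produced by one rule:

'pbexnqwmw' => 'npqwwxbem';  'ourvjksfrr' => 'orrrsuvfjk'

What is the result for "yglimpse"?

Looking at the pairs, the operation is to sort the characters into alphabetical order, then move the first 3 characters to the end (rotate left by 3).
Working it through for "yglimpse": intermediate "egilmpsy", final "lmpsyegi".

lmpsyegi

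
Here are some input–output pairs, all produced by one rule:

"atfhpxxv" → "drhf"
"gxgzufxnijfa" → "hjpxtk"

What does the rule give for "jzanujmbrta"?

The rule is to keep every other character starting from the second (positions 2nd, 4th, 6th, ...), then shift every letter 10 places forward in the alphabet (wrapping around).
Applying both steps to "jzanujmbrta": "znjbt", then "jxtld".

jxtld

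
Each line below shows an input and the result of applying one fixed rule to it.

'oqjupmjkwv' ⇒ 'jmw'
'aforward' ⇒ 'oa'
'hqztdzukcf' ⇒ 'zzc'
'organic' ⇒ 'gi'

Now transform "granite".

Looking at the pairs, the operation is to keep one character in every 3, starting at position 3 (positions 3rd, 6th, 9th, ...).
"granite" → "at".

at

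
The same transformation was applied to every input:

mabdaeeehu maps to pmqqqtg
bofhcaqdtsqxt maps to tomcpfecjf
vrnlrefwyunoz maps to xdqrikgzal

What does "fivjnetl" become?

vzqfx

In each case the input is transformed by: delete the first 3 characters, then shift every letter 12 places forward in the alphabet (wrapping around).
So "fivjnetl" becomes "vzqfx".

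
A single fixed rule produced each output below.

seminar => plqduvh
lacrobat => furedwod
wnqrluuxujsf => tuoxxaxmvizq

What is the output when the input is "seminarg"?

The pattern: shift every letter 3 places forward in the alphabet (wrapping around), then move the first 2 characters to the end (rotate left by 2).
On "seminarg": the first step gives "vhplqduj", and the second then gives "plqdujvh".

plqdujvh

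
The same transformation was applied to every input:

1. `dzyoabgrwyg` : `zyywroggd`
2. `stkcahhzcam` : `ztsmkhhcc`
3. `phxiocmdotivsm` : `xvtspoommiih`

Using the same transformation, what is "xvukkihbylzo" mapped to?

Looking at the pairs, the operation is to sort the characters into reverse alphabetical order, then delete the last 2 characters.
On "xvukkihbylzo" that produces "zyxvuolkki".

zyxvuolkki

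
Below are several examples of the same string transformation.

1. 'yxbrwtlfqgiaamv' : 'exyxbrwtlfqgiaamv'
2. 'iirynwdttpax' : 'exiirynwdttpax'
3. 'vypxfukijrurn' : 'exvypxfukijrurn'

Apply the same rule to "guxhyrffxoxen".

In each case the input is transformed by: prepend "ex".
On "guxhyrffxoxen" that produces "exguxhyrffxoxen".

exguxhyrffxoxen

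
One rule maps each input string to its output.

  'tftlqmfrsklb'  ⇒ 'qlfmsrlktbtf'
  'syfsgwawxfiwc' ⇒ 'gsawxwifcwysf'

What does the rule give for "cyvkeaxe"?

What's happening: move the first 3 characters to the end (rotate left by 3), then swap each adjacent pair of characters (1↔2, 3↔4, ...).
"cyvkeaxe" → "keaxecyv" → "ekxacevy".

ekxacevy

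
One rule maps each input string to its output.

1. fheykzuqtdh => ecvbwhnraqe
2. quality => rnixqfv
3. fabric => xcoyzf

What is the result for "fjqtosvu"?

gcqnplrs

What's happening: swap each adjacent pair of characters (1↔2, 3↔4, ...), then shift every letter 3 places backward in the alphabet (wrapping around).
Doing the same to "fjqtosvu": "gcqnplrs".
(Check on "fabric": → "afrbci" → "xcoyzf" ✓)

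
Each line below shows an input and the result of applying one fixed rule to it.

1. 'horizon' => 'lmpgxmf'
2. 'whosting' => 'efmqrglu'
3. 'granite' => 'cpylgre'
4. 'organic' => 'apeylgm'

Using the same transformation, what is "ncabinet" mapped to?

rayzglcl

Looking at the pairs, the operation is to shift every letter 2 places backward in the alphabet (wrapping around), then swap the first and last characters.
Doing the same to "ncabinet": "rayzglcl".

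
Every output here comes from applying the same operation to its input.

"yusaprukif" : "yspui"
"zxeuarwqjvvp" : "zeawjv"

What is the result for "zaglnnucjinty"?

The rule is to keep every other character starting from the first (positions 1st, 3rd, 5th, ...).
So "zaglnnucjinty" becomes "zgnujny".

zgnujny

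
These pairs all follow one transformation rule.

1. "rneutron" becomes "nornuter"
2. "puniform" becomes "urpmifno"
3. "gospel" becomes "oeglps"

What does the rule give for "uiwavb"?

Looking at the pairs, the operation is to swap each adjacent pair of characters (1↔2, 3↔4, ...), then take characters alternately from the front and the back (1st, last, 2nd, 2nd-last, ...).
On "uiwavb": the first step gives "iuawbv", and the second then gives "ivubaw".
(Check on "rneutron": → "nruertno" → "nornuter" ✓)

ivubaw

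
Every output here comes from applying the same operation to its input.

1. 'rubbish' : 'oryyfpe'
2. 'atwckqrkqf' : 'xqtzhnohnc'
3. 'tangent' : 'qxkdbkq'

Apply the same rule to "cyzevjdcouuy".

Rule — shift every letter 3 places backward in the alphabet (wrapping around).
Applying that to "cyzevjdcouuy" gives "zvwbsgazlrrv".

zvwbsgazlrrv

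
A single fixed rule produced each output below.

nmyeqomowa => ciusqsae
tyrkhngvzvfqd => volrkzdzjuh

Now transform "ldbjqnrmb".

fnurvqf

Each output is the input with this applied: delete the first 2 characters, then shift every letter 4 places forward in the alphabet (wrapping around).
On "ldbjqnrmb": the first step gives "bjqnrmb", and the second then gives "fnurvqf".
(Check on "nmyeqomowa": → "yeqomowa" → "ciusqsae" ✓)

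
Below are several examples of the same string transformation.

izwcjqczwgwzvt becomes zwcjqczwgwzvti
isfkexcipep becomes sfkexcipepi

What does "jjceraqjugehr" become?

jceraqjugehrj

What's happening: move the first character to the end.
Applying that to "jjceraqjugehr" gives "jceraqjugehrj".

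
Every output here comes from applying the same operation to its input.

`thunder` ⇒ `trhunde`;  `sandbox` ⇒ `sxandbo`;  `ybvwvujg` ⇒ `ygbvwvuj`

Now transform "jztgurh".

Rule — swap the first and last characters, then move the last character to the front.
For "jztgurh", step one produces "hztgurj"; step two turns that into "jhztgur".
(Check on "sandbox": → "xandbos" → "sxandbo" ✓)

jhztgur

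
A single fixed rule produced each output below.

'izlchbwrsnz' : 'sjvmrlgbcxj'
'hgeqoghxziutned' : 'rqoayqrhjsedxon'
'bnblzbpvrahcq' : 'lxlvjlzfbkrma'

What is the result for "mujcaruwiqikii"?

wetmkbegsasuss

The transformation: shift every letter 10 places forward in the alphabet (wrapping around).
Applying that to "mujcaruwiqikii" gives "wetmkbegsasuss".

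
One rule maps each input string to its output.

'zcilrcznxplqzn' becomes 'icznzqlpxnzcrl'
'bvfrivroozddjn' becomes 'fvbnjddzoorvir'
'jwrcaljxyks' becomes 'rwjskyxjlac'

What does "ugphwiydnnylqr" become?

pgurqlynndyiwh

What's happening: move the first 3 characters to the end (rotate left by 3), then reverse the string.
Doing the same to "ugphwiydnnylqr": "pgurqlynndyiwh".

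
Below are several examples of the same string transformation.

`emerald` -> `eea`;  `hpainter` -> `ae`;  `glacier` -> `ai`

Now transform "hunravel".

The pattern: keep every other character starting from the first (positions 1st, 3rd, 5th, ...), then keep only the vowels.
Working it through for "hunravel": intermediate "hnae", final "ae".

ae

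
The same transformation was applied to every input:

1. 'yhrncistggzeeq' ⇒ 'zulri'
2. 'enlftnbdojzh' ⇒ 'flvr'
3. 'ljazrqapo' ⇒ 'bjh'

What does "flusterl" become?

dld

Rule — keep one character in every 3, starting at position 2 (positions 2nd, 5th, 8th, ...), then shift every letter 8 places backward in the alphabet (wrapping around).
Starting from "flusterl": after the first operation, "ltl"; after the second, "dld".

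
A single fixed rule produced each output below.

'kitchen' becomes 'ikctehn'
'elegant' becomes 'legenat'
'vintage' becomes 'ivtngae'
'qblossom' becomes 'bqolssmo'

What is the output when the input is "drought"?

rduohgt

The transformation: swap each adjacent pair of characters (1↔2, 3↔4, ...).
On "drought" that produces "rduohgt".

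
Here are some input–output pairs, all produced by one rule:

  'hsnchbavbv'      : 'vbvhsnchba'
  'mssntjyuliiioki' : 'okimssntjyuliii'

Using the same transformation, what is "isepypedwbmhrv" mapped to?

Looking at the pairs, the operation is to move the last 3 characters to the front (rotate right by 3).
For "isepypedwbmhrv" the result is "hrvisepypedwbm".

hrvisepypedwbm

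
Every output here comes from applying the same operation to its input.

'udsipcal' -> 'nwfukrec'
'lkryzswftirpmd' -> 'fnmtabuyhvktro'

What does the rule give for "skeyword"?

Looking at the pairs, the operation is to shift every letter 2 places forward in the alphabet (wrapping around), then move the last character to the front.
"skeyword" → "fumgayqt".
(Check on "lkryzswftirpmd": → "nmtabuyhvktrof" → "fnmtabuyhvktro" ✓)

fumgayqt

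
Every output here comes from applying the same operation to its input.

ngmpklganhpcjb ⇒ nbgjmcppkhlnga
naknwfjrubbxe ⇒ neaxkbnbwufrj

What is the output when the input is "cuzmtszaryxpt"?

ctupzxmytrsaz

Rule — take characters alternately from the front and the back (1st, last, 2nd, 2nd-last, ...).
On "cuzmtszaryxpt" that produces "ctupzxmytrsaz".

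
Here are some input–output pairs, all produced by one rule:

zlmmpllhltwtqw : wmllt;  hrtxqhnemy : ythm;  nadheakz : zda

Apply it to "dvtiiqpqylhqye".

etqyq

In each case the input is transformed by: move the last character to the front, then keep one character in every 3, starting at position 1 (positions 1st, 4th, 7th, ...).
Working it through for "dvtiiqpqylhqye": intermediate "edvtiiqpqylhqy", final "etqyq".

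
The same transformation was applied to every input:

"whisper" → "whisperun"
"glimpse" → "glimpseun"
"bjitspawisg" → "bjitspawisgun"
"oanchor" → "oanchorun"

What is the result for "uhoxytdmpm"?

uhoxytdmpmun

What's happening: append "un".
Applying that to "uhoxytdmpm" gives "uhoxytdmpmun".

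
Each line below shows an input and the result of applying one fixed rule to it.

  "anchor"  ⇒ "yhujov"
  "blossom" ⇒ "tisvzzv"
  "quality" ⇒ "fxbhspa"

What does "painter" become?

ywhpual

The rule is to shift every letter 7 places forward in the alphabet (wrapping around), then move the last character to the front.
So "painter" becomes "ywhpual".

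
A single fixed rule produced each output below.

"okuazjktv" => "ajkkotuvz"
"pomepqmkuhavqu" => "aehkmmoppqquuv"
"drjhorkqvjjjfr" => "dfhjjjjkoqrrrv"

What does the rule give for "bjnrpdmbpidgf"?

The pattern: sort the characters into alphabetical order.
So "bjnrpdmbpidgf" becomes "bbddfgijmnppr".

bbddfgijmnppr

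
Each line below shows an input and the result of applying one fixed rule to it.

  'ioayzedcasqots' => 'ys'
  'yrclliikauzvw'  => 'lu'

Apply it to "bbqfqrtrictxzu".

fc

The transformation: keep one character in every 3, starting at position 1 (positions 1st, 4th, 7th, ...), then keep every other character starting from the second (positions 2nd, 4th, 6th, ...).
Applying both steps to "bbqfqrtrictxzu": "bftcz", then "fc".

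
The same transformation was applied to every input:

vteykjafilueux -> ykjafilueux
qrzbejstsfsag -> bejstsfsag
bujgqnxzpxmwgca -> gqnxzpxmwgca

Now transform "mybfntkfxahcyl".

fntkfxahcyl

Looking at the pairs, the operation is to delete the first 3 characters.
On "mybfntkfxahcyl" that produces "fntkfxahcyl".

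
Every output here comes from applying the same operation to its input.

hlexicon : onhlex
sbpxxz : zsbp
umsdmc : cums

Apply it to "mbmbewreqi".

eqimbmbe

The rule is to swap the front and back halves of the string, then delete the first 2 characters.
Applying both steps to "mbmbewreqi": "wreqimbmbe", then "eqimbmbe".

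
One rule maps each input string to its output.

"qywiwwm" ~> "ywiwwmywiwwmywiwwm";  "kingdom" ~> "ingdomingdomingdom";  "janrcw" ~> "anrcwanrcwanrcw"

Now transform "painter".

Each output is the input with this applied: delete the first character, then write the whole string 3 times in a row.
For "painter", step one produces "ainter"; step two turns that into "ainterainterainter".

ainterainterainter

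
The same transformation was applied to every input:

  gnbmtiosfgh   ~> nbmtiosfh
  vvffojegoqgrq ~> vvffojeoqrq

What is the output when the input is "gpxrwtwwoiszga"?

pxrwtwwoisza

In each case the input is transformed by: remove every "g".
Applying that to "gpxrwtwwoiszga" gives "pxrwtwwoisza".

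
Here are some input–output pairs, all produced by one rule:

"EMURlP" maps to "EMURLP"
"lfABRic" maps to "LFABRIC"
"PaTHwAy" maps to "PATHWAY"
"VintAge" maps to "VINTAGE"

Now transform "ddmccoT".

Rule — convert every letter to uppercase.
Applying that to "ddmccoT" gives "DDMCCOT".

DDMCCOT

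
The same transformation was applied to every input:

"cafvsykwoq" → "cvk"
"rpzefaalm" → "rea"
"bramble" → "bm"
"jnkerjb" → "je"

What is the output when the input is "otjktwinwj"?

In each case the input is transformed by: move the last character to the front, then keep one character in every 3, starting at position 2 (positions 2nd, 5th, 8th, ...).
On "otjktwinwj" that produces "oki".

oki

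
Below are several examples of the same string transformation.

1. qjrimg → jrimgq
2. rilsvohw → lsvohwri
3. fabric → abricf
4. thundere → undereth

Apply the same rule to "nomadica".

madicano

Looking at the pairs, the operation is to swap the front and back halves of the string, then move the last 2 characters to the front (rotate right by 2).
Working it through for "nomadica": intermediate "dicanoma", final "madicano".
(Check on "rilsvohw": → "vohwrils" → "lsvohwri" ✓)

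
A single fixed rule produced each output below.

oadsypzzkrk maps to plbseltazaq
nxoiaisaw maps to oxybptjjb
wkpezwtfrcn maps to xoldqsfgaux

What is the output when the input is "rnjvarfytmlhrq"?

sroskiwmbnsugz

The pattern: shift every letter 1 place forward in the alphabet (wrapping around), then take characters alternately from the front and the back (1st, last, 2nd, 2nd-last, ...).
Working it through for "rnjvarfytmlhrq": intermediate "sokwbsgzunmisr", final "sroskiwmbnsugz".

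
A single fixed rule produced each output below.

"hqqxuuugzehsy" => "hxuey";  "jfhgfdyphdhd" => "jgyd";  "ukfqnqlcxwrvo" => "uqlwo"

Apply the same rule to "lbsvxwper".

lvp

The transformation: keep one character in every 3, starting at position 1 (positions 1st, 4th, 7th, ...).
Applying that to "lbsvxwper" gives "lvp".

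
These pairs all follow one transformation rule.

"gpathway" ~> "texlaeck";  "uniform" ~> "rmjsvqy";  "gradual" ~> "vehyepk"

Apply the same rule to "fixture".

mbxyvij

Rule — shift every letter 4 places forward in the alphabet (wrapping around), then move the first character to the end.
For "fixture", step one produces "jmbxyvi"; step two turns that into "mbxyvij".
(Check on "gradual": → "kvehyep" → "vehyepk" ✓)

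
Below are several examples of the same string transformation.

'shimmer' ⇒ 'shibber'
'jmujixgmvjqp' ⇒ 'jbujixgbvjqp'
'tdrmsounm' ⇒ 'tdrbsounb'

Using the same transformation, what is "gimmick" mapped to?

Rule — replace every "m" with "b".
"gimmick" → "gibbick".

gibbick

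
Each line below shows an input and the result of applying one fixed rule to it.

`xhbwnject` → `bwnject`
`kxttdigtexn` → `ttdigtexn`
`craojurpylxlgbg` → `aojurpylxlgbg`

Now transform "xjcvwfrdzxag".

In each case the input is transformed by: delete the first 2 characters.
Applying that to "xjcvwfrdzxag" gives "cvwfrdzxag".

cvwfrdzxag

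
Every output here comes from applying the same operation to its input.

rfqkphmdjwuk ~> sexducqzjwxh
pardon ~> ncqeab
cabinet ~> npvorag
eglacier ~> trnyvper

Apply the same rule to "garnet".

Rule — swap each adjacent pair of characters (1↔2, 3↔4, ...), then shift every letter 13 places forward in the alphabet (wrapping around) — i.e. ROT13.
"garnet" → "agnrte" → "ntaegr".

ntaegr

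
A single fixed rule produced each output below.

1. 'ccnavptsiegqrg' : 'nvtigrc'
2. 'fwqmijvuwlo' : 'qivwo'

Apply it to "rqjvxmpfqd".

jxpqr

The pattern: move the first character to the end, then keep every other character starting from the second (positions 2nd, 4th, 6th, ...).
Applying both steps to "rqjvxmpfqd": "qjvxmpfqdr", then "jxpqr".
(Check on "ccnavptsiegqrg": → "cnavptsiegqrgc" → "nvtigrc" ✓)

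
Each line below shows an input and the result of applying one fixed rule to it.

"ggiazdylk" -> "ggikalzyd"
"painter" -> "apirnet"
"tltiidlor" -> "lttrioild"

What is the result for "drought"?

Rule — move the first character to the end, then take characters alternately from the front and the back (1st, last, 2nd, 2nd-last, ...).
On "drought" that produces "rdotuhg".

rdotuhg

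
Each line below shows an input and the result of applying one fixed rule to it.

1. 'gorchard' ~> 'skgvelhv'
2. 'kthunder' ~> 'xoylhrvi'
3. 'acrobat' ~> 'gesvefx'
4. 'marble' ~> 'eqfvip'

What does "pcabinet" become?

What's happening: shift every letter 4 places forward in the alphabet (wrapping around), then swap each adjacent pair of characters (1↔2, 3↔4, ...).
Doing the same to "pcabinet": "gtfermxi".

gtfermxi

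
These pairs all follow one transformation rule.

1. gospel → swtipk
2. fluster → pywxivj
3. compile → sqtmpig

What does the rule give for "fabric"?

efvmgj

The rule is to move the first character to the end, then shift every letter 4 places forward in the alphabet (wrapping around).
On "fabric": the first step gives "abricf", and the second then gives "efvmgj".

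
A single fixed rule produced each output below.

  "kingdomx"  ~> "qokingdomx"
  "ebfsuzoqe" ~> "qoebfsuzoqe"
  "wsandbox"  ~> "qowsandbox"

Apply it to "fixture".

qofixture

The transformation: prepend "qo".
Doing the same to "fixture": "qofixture".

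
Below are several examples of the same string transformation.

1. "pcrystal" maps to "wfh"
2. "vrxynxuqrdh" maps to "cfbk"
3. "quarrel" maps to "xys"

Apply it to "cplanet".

jha

In each case the input is transformed by: shift every letter 7 places forward in the alphabet (wrapping around), then keep one character in every 3, starting at position 1 (positions 1st, 4th, 7th, ...).
So "cplanet" becomes "jha".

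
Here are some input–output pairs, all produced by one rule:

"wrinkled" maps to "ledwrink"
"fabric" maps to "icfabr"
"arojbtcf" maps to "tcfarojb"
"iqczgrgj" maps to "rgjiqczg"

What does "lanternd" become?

rndlante

The rule is to swap the front and back halves of the string, then move the first character to the end.
For "lanternd", step one produces "erndlant"; step two turns that into "rndlante".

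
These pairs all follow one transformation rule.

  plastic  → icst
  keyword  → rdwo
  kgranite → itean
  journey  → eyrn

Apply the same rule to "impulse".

In each case the input is transformed by: delete the first 3 characters, then move the first 2 characters to the end (rotate left by 2).
"impulse" → "ulse" → "seul".

seul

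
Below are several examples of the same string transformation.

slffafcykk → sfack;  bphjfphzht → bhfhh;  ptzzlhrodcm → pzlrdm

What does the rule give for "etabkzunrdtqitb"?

Each output is the input with this applied: keep every other character starting from the first (positions 1st, 3rd, 5th, ...).
So "etabkzunrdtqitb" becomes "eakurtib".

eakurtib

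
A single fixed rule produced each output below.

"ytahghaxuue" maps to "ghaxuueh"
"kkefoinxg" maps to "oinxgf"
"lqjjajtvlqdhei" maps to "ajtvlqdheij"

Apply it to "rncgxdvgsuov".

xdvgsuovg

Each output is the input with this applied: delete the first 3 characters, then move the first character to the end.
"rncgxdvgsuov" → "gxdvgsuov" → "xdvgsuovg".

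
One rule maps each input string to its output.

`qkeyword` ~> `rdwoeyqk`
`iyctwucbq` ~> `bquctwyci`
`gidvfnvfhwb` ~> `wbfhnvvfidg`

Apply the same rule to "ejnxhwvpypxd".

xdypvphwnxej

Rule — reverse the string, then swap each adjacent pair of characters (1↔2, 3↔4, ...).
For "ejnxhwvpypxd" the result is "xdypvphwnxej".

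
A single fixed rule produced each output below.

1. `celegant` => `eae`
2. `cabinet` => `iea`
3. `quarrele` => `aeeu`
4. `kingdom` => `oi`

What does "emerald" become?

The pattern: move the first 2 characters to the end (rotate left by 2), then keep only the vowels.
Applying both steps to "emerald": "eraldem", then "eae".

eae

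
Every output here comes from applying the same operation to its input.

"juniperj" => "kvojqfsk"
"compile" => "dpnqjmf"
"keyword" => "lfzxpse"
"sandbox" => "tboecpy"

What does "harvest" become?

In each case the input is transformed by: shift every letter 1 place forward in the alphabet (wrapping around).
For "harvest" the result is "ibswftu".

ibswftu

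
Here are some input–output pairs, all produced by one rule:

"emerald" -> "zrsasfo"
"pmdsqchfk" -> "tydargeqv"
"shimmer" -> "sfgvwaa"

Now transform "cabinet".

Looking at the pairs, the operation is to move the last 2 characters to the front (rotate right by 2), then shift every letter 12 places backward in the alphabet (wrapping around).
On "cabinet": the first step gives "etcabin", and the second then gives "shqopwb".

shqopwb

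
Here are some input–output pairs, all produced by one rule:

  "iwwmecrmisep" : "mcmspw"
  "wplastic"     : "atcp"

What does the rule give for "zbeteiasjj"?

The pattern: keep every other character starting from the second (positions 2nd, 4th, 6th, ...), then move the first character to the end.
For "zbeteiasjj" the result is "tisjb".

tisjb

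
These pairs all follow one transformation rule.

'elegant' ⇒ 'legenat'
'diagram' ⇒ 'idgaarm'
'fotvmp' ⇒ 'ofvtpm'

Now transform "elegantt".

legenatt

The pattern: swap each adjacent pair of characters (1↔2, 3↔4, ...).
On "elegantt" that produces "legenatt".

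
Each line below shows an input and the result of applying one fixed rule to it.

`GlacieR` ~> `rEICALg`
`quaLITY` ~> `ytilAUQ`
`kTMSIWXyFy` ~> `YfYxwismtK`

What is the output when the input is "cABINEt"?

TenibaC

What's happening: flip the case of every letter, then reverse the string.
Starting from "cABINEt": after the first operation, "CabineT"; after the second, "TenibaC".
(Check on "GlacieR": → "gLACIEr" → "rEICALg" ✓)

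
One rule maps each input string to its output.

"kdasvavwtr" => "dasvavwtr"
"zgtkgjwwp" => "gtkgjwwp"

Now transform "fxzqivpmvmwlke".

In each case the input is transformed by: delete the first character.
So "fxzqivpmvmwlke" becomes "xzqivpmvmwlke".

xzqivpmvmwlke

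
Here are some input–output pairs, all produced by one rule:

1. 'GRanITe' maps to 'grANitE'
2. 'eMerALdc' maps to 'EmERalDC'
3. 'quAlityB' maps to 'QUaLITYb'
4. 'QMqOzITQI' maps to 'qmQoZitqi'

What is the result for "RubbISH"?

rUBBish

In each case the input is transformed by: flip the case of every letter.
Doing the same to "RubbISH": "rUBBish".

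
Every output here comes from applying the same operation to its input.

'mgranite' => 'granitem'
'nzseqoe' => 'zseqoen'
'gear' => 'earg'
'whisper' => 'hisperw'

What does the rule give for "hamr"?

amrh

What's happening: move the first character to the end.
On "hamr" that produces "amrh".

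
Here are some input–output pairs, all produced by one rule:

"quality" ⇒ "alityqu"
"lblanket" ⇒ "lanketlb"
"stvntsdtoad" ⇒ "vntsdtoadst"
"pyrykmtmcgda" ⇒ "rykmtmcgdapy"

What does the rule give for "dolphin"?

lphindo

Each output is the input with this applied: move the first 2 characters to the end (rotate left by 2).
On "dolphin" that produces "lphindo".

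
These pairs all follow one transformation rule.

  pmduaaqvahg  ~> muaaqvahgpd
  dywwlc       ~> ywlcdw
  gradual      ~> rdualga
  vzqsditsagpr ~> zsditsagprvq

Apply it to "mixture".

ituremx

The pattern: move the first 2 characters to the end (rotate left by 2), then swap the first and last characters.
On "mixture" that produces "ituremx".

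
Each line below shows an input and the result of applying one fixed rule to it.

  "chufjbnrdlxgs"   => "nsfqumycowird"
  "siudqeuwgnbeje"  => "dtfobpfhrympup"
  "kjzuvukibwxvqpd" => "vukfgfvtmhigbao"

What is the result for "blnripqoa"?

mwyctabzl

What's happening: shift every letter 11 places forward in the alphabet (wrapping around).
For "blnripqoa" the result is "mwyctabzl".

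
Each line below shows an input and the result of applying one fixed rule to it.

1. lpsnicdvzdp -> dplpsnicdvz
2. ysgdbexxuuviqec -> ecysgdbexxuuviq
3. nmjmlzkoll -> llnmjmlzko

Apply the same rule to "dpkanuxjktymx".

mxdpkanuxjkty

The pattern: move the last 2 characters to the front (rotate right by 2).
"dpkanuxjktymx" → "mxdpkanuxjkty".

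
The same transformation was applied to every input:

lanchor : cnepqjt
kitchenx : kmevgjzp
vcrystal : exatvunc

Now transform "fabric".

The transformation: swap each adjacent pair of characters (1↔2, 3↔4, ...), then shift every letter 2 places forward in the alphabet (wrapping around).
"fabric" → "afrbci" → "chtdek".
(Check on "lanchor": → "alcnohr" → "cnepqjt" ✓)

chtdek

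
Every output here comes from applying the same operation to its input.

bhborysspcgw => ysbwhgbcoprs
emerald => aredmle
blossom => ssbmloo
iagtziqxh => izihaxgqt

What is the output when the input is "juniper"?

pijruen

The rule is to take characters alternately from the front and the back (1st, last, 2nd, 2nd-last, ...), then move the last 2 characters to the front (rotate right by 2).
On "juniper": the first step gives "jruenpi", and the second then gives "pijruen".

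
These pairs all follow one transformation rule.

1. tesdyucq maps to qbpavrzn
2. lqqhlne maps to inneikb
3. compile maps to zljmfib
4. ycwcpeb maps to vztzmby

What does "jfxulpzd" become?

In each case the input is transformed by: shift every letter 3 places backward in the alphabet (wrapping around).
For "jfxulpzd" the result is "gcurimwa".

gcurimwa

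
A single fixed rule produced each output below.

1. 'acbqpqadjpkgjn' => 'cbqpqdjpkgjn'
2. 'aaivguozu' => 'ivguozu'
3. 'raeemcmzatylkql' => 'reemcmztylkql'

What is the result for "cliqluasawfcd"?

Rule — remove every "a".
Doing the same to "cliqluasawfcd": "cliqluswfcd".

cliqluswfcd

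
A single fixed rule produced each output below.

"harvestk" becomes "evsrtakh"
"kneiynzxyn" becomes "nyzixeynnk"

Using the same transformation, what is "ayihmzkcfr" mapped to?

What's happening: take characters alternately from the front and the back (1st, last, 2nd, 2nd-last, ...), then reverse the string.
On "ayihmzkcfr" that produces "zmkhcifyra".

zmkhcifyra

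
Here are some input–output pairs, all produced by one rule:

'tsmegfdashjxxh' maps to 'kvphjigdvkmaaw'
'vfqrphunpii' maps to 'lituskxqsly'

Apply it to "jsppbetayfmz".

cvssehwdbipm

In each case the input is transformed by: shift every letter 3 places forward in the alphabet (wrapping around), then swap the first and last characters.
"jsppbetayfmz" → "mvssehwdbipc" → "cvssehwdbipm".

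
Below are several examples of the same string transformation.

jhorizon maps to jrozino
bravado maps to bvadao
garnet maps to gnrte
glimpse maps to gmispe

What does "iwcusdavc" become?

iucdsvac

In each case the input is transformed by: swap each adjacent pair of characters (1↔2, 3↔4, ...), then delete the first character.
Working it through for "iwcusdavc": intermediate "wiucdsvac", final "iucdsvac".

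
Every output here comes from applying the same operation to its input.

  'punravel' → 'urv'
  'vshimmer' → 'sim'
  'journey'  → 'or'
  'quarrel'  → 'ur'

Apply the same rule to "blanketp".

lne

Looking at the pairs, the operation is to delete the last 2 characters, then keep every other character starting from the second (positions 2nd, 4th, 6th, ...).
For "blanketp", step one produces "blanke"; step two turns that into "lne".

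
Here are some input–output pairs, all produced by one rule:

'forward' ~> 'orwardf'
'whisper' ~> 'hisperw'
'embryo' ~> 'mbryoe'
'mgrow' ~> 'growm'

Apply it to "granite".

The transformation: move the first character to the end.
Doing the same to "granite": "raniteg".

raniteg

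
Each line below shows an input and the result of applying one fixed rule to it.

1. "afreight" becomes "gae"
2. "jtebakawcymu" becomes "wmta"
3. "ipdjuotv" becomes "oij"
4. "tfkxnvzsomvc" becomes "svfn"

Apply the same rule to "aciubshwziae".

wacb

Rule — swap the front and back halves of the string, then keep one character in every 3, starting at position 2 (positions 2nd, 5th, 8th, ...).
For "aciubshwziae", step one produces "hwziaeaciubs"; step two turns that into "wacb".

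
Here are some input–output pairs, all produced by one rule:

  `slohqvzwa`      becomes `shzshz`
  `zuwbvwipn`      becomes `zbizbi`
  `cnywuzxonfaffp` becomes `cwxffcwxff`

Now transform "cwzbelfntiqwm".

Each output is the input with this applied: keep one character in every 3, starting at position 1 (positions 1st, 4th, 7th, ...), then write the whole string twice.
On "cwzbelfntiqwm": the first step gives "cbfim", and the second then gives "cbfimcbfim".
(Check on "zuwbvwipn": → "zbi" → "zbizbi" ✓)

cbfimcbfim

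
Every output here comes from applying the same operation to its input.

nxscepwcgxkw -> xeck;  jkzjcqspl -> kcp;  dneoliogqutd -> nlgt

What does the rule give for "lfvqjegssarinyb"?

fjsry

The rule is to keep one character in every 3, starting at position 2 (positions 2nd, 5th, 8th, ...).
So "lfvqjegssarinyb" becomes "fjsry".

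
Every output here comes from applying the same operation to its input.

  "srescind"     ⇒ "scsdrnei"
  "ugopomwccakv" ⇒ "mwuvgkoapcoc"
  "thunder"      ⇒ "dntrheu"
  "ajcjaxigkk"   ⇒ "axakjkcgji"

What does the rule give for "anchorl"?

ohalnrc

What's happening: take characters alternately from the front and the back (1st, last, 2nd, 2nd-last, ...), then move the last 2 characters to the front (rotate right by 2).
Working it through for "anchorl": intermediate "alnrcoh", final "ohalnrc".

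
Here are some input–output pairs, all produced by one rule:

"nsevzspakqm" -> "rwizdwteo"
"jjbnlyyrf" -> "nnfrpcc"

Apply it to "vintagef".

Looking at the pairs, the operation is to shift every letter 4 places forward in the alphabet (wrapping around), then delete the last 2 characters.
For "vintagef" the result is "zmrxek".

zmrxek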